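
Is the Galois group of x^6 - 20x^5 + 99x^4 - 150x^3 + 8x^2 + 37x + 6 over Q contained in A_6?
Yes

The polynomial is irreducible of degree 6 over Q. Its discriminant is 1770264843169 = 1330513^2, a perfect square. A Galois group lies in the alternating group exactly when the discriminant is a square in Q, so the Galois group (PSL(2,5)) is contained in A_6.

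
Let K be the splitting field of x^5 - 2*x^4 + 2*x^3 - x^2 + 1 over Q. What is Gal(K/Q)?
The polynomial f is an irreducible quintic over Q, so G = Gal(f/Q) is a transitive subgroup of S_5: one of C_5 (5T1, order 5), D_5 (5T2, order 10), F_20 (5T3, order 20), A_5 (5T4, order 60) or S_5 (5T5, order 120). The discriminant of f is 2209 = 47^2, a perfect square, so G is contained in A_5. The transitive groups of degree 5 contained in A_5 are: C_5 (5T1, order 5), D_5 (5T2, order 10), A_5 (5T4, order 60). By Dedekind's theorem, for a prime p not dividing disc(f) the degrees of the irreducible factors of f mod p form the cycle type of an element of G. Factoring f modulo the 23 such primes p <= 89 (skipping 47, which divides the discriminant), each new pattern first appears at: mod 2: f = (x^5 + x^2 + 1), pattern 5; mod 5: f = (x + 1)(x^2 + 2)(x^2 + 2x + 3), pattern 2+2+1; mod 83: f = (x + 2)(x + 12)(x + 15)(x + 23)(x + 29), pattern 1+1+1+1+1. No other pattern occurs in this range, so the set of observed cycle types is {5, 2+2+1, 1+1+1+1+1}. The candidates containing elements of all these cycle types are D_5 (5T2) of order 10, A_5 (5T4) of order 60; the others are excluded. The observed types are precisely the cycle types that occur in D_5 (5T2). Each of the other remaining candidates has further cycle types, and by the Chebotarev density theorem the matching factorization patterns would occur for a proportion of primes equal to their share of the group: A_5 (5T4) additionally contains elements of type 3+1+1 (20 of its 60 elements, about 33% of primes). None of the 23 primes tested shows any such pattern (for each of these groups the chance of that is below 10^-4), which rules them out. Hence G = D_5 (5T2), of order 10.

D_5, the dihedral group of order 10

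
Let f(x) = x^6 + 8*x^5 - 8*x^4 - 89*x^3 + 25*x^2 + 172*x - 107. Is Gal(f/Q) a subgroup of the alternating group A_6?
Yes

The polynomial is irreducible of degree 6 over Q. Its discriminant is 8413926734596681 = 91727459^2, a perfect square. A Galois group lies in the alternating group exactly when the discriminant is a square in Q, so the Galois group (PSL(2,5)) is contained in A_6.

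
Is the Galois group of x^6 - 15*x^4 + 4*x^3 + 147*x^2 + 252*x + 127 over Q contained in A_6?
No

The polynomial is irreducible of degree 6 over Q. Its discriminant is -860859187200, which is not a perfect square. A Galois group lies in the alternating group exactly when the discriminant is a square in Q, so the Galois group (S_3) is not contained in A_6.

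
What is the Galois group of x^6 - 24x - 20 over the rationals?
A_6 (also written A6)

The polynomial f is an irreducible sextic over Q, so G = Gal(f/Q) is one of the 16 transitive subgroups 6T1, ..., 6T16 of S_6. The discriminant of f is 746496000000 = 864000^2, a perfect square, so G is contained in A_6. The transitive groups of degree 6 contained in A_6 are: A_4 (6T4, order 12), S_4 (6T7, order 24), (C_3 x C_3) : C_4 (6T10, order 36), PSL(2,5) (6T12, order 60), A_6 (6T15, order 360). By Dedekind's theorem, for a prime p not dividing disc(f) the degrees of the irreducible factors of f mod p form the cycle type of an element of G. Factoring f modulo the 6 such primes p <= 23 (skipping 2, 3, 5, which divide the discriminant), each new pattern first appears at: mod 7: f = (x + 4)(x^5 + 3x^4 + 2x^3 + 6x^2 + 4x + 2), pattern 5+1; mod 23: f = (x + 2)(x + 11)(x + 16)(x^3 + 17x^2 + 13x + 7), pattern 3+1+1+1. No other pattern occurs in this range, so the set of observed cycle types is {5+1, 3+1+1+1}. Among the candidates above, the only group containing elements of all these cycle types is A_6 (6T15) — each of A_4 (6T4), S_4 (6T7), (C_3 x C_3) : C_4 (6T10), PSL(2,5) (6T12) lacks at least one of them. Hence G = A_6 (6T15), of order 360.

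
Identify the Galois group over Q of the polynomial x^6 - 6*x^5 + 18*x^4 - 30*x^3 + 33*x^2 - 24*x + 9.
6T14: PGL(2,5)

The polynomial f is an irreducible sextic over Q, so G = Gal(f/Q) is one of the 16 transitive subgroups 6T1, ..., 6T16 of S_6. The discriminant of f is -16003008, which is not a perfect square, so G is not contained in A_6. The transitive groups of degree 6 not contained in A_6 are: C_6 (6T1, order 6), S_3 (6T2, order 6), D_6 (6T3, order 12), C_3 x S_3 (6T5, order 18), A_4 x C_2 (6T6, order 24), S_4 (6T8, order 24), S_3 x S_3 (6T9, order 36), S_4 x C_2 (6T11, order 48), (S_3 x S_3) : C_2 (6T13, order 72), PGL(2,5) (6T14, order 120), S_6 (6T16, order 720). By Dedekind's theorem, for a prime p not dividing disc(f) the degrees of the irreducible factors of f mod p form the cycle type of an element of G. Factoring f modulo the 21 such primes p <= 89 (skipping 2, 3, 7, which divide the discriminant), each new pattern first appears at: mod 5: f = (x^6 + 4x^5 + 3x^4 + 3x^2 + x + 4), pattern 6; mod 11: f = (x + 1)(x^5 + 4x^4 + 3x^3 + 9), pattern 5+1; mod 13: f = (x + 7)(x + 11)(x^4 + 2x^3 + 9x^2 + 5x + 4), pattern 4+1+1; mod 23: f = (x + 15)(x + 19)(x^2 + 13x + 3)(x^2 + 16x + 8), pattern 2+2+1+1; mod 43: f = (x^3 + 16x^2 + 6x + 18)(x^3 + 21x^2 + 20x + 22), pattern 3+3; mod 61: f = (x^2 + 12x + 46)(x^2 + 16x + 56)(x^2 + 27x + 5), pattern 2+2+2. No other pattern occurs in this range, so the set of observed cycle types is {6, 5+1, 4+1+1, 2+2+1+1, 3+3, 2+2+2}. The candidates containing elements of all these cycle types are PGL(2,5) (6T14) of order 120, S_6 (6T16) of order 720; the others are excluded. The observed types are precisely the cycle types that occur in PGL(2,5) (6T14) (apart from the identity). Each of the other remaining candidates has further cycle types, and by the Chebotarev density theorem the matching factorization patterns would occur for a proportion of primes equal to their share of the group: S_6 (6T16) additionally contains elements of type 4+2, 3+2+1, 3+1+1+1, 2+1+1+1+1 (265 of its 720 elements, about 37% of primes). None of the 21 primes tested shows any such pattern (for each of these groups the chance of that is below 10^-4), which rules them out. Hence G = PGL(2,5) (6T14), of order 120.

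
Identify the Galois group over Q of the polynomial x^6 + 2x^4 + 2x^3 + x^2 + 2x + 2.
(S_3 x S_3) : C_2

The polynomial f is an irreducible sextic over Q, so G = Gal(f/Q) is one of the 16 transitive subgroups 6T1, ..., 6T16 of S_6. The discriminant of f is -187648, which is not a perfect square, so G is not contained in A_6. The transitive groups of degree 6 not contained in A_6 are: C_6 (6T1, order 6), S_3 (6T2, order 6), D_6 (6T3, order 12), C_3 x S_3 (6T5, order 18), A_4 x C_2 (6T6, order 24), S_4 (6T8, order 24), S_3 x S_3 (6T9, order 36), S_4 x C_2 (6T11, order 48), (S_3 x S_3) : C_2 (6T13, order 72), PGL(2,5) (6T14, order 120), S_6 (6T16, order 720). By Dedekind's theorem, for a prime p not dividing disc(f) the degrees of the irreducible factors of f mod p form the cycle type of an element of G. Factoring f modulo the 29 such primes p <= 113 (skipping 2, which divides the discriminant), each new pattern first appears at: mod 3: f = (x^6 + 2x^4 + 2x^3 + x^2 + 2x + 2), pattern 6; mod 5: f = (x + 4)(x^2 + x + 2)(x^3 + x + 4), pattern 3+2+1; mod 7: f = (x^2 + 6x + 6)(x^4 + x^3 + 4x^2 + 5), pattern 4+2; mod 17: f = (x^3 + x + 5)(x^3 + x + 14), pattern 3+3; mod 19: f = (x^2 + 10x + 7)(x^2 + 12x + 5)(x^2 + 16x + 12), pattern 2+2+2; mod 37: f = (x + 21)(x + 34)(x^2 + 3x + 10)(x^2 + 16x + 35), pattern 2+2+1+1; mod 41: f = (x + 2)(x + 17)(x + 22)(x^3 + x + 33), pattern 3+1+1+1; mod 113: f = (x + 11)(x + 21)(x + 23)(x + 79)(x^2 + 92x + 103), pattern 2+1+1+1+1. No other pattern occurs in this range, so the set of observed cycle types is {6, 3+2+1, 4+2, 3+3, 2+2+2, 2+2+1+1, 3+1+1+1, 2+1+1+1+1}. The candidates containing elements of all these cycle types are (S_3 x S_3) : C_2 (6T13) of order 72, S_6 (6T16) of order 720; the others are excluded. The observed types are precisely the cycle types that occur in (S_3 x S_3) : C_2 (6T13) (apart from the identity). Each of the other remaining candidates has further cycle types, and by the Chebotarev density theorem the matching factorization patterns would occur for a proportion of primes equal to their share of the group: S_6 (6T16) additionally contains elements of type 5+1, 4+1+1 (234 of its 720 elements, about 32% of primes). None of the 29 primes tested shows any such pattern (for each of these groups the chance of that is below 10^-4), which rules them out. Hence G = (S_3 x S_3) : C_2 (6T13), of order 72.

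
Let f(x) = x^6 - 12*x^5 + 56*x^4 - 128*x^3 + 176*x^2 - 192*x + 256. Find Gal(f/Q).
S_4 (also written S4-)

The polynomial f is an irreducible sextic over Q, so G = Gal(f/Q) is one of the 16 transitive subgroups 6T1, ..., 6T16 of S_6. The discriminant of f is -5497558138880000, which is not a perfect square, so G is not contained in A_6. The transitive groups of degree 6 not contained in A_6 are: C_6 (6T1, order 6), S_3 (6T2, order 6), D_6 (6T3, order 12), C_3 x S_3 (6T5, order 18), A_4 x C_2 (6T6, order 24), S_4 (6T8, order 24), S_3 x S_3 (6T9, order 36), S_4 x C_2 (6T11, order 48), (S_3 x S_3) : C_2 (6T13, order 72), PGL(2,5) (6T14, order 120), S_6 (6T16, order 720). By Dedekind's theorem, for a prime p not dividing disc(f) the degrees of the irreducible factors of f mod p form the cycle type of an element of G. Factoring f modulo the 22 such primes p <= 89 (skipping 2, 5, which divide the discriminant), each new pattern first appears at: mod 3: f = (x^3 + x^2 + 2x + 1)(x^3 + 2x^2 + x + 1), pattern 3+3; mod 7: f = (x^2 + x + 4)(x^2 + 3x + 5)(x^2 + 5x + 3), pattern 2+2+2; mod 13: f = (x + 3)(x + 6)(x^4 + 5x^3 + 6x^2 + x + 7), pattern 4+1+1; mod 43: f = (x + 17)(x + 22)(x^2 + 39x + 1)(x^2 + 39x + 20), pattern 2+2+1+1. No other pattern occurs in this range, so the set of observed cycle types is {3+3, 2+2+2, 4+1+1, 2+2+1+1}. The candidates containing elements of all these cycle types are S_4 (6T8) of order 24, S_4 x C_2 (6T11) of order 48, PGL(2,5) (6T14) of order 120, S_6 (6T16) of order 720; the others are excluded. The observed types are precisely the cycle types that occur in S_4 (6T8) (apart from the identity). Each of the other remaining candidates has further cycle types, and by the Chebotarev density theorem the matching factorization patterns would occur for a proportion of primes equal to their share of the group: S_4 x C_2 (6T11) additionally contains elements of type 6, 4+2, 2+1+1+1+1 (17 of its 48 elements, about 35% of primes); PGL(2,5) (6T14) additionally contains elements of type 6, 5+1 (44 of its 120 elements, about 37% of primes); S_6 (6T16) additionally contains elements of type 6, 5+1, 4+2, 3+2+1, 3+1+1+1, 2+1+1+1+1 (529 of its 720 elements, about 73% of primes). None of the 22 primes tested shows any such pattern (for each of these groups the chance of that is below 10^-4), which rules them out. Hence G = S_4 (6T8), of order 24.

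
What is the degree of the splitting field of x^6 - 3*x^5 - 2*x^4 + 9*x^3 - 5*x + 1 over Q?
6

The degree of the splitting field over Q equals the order of the Galois group, so first determine the group. The polynomial f is an irreducible sextic over Q, so G = Gal(f/Q) is one of the 16 transitive subgroups 6T1, ..., 6T16 of S_6. The discriminant of f is 810448, which is not a perfect square, so G is not contained in A_6. The transitive groups of degree 6 not contained in A_6 are: C_6 (6T1, order 6), S_3 (6T2, order 6), D_6 (6T3, order 12), C_3 x S_3 (6T5, order 18), A_4 x C_2 (6T6, order 24), S_4 (6T8, order 24), S_3 x S_3 (6T9, order 36), S_4 x C_2 (6T11, order 48), (S_3 x S_3) : C_2 (6T13, order 72), PGL(2,5) (6T14, order 120), S_6 (6T16, order 720). By Dedekind's theorem, for a prime p not dividing disc(f) the degrees of the irreducible factors of f mod p form the cycle type of an element of G. Factoring f modulo the 23 such primes p <= 97 (skipping 2, 37, which divide the discriminant), each new pattern first appears at: mod 3: f = (x^3 + x^2 + 2)(x^3 + 2x^2 + 2x + 2), pattern 3+3; mod 5: f = (x^2 + 2)(x^2 + 3x + 3)(x^2 + 4x + 1), pattern 2+2+2; mod 67: f = (x + 2)(x + 18)(x + 30)(x + 36)(x + 48)(x + 64), pattern 1+1+1+1+1+1. No other pattern occurs in this range, so the set of observed cycle types is {3+3, 2+2+2, 1+1+1+1+1+1}. The candidates containing elements of all these cycle types are C_6 (6T1) of order 6, S_3 (6T2) of order 6, D_6 (6T3) of order 12, C_3 x S_3 (6T5) of order 18, A_4 x C_2 (6T6) of order 24, S_4 (6T8) of order 24, S_3 x S_3 (6T9) of order 36, S_4 x C_2 (6T11) of order 48, (S_3 x S_3) : C_2 (6T13) of order 72, PGL(2,5) (6T14) of order 120, S_6 (6T16) of order 720; the others are excluded. The observed types are precisely the cycle types that occur in S_3 (6T2). Each of the other remaining candidates has further cycle types, and by the Chebotarev density theorem the matching factorization patterns would occur for a proportion of primes equal to their share of the group: C_6 (6T1) additionally contains elements of type 6 (2 of its 6 elements, about 33% of primes); D_6 (6T3) additionally contains elements of type 6, 2+2+1+1 (5 of its 12 elements, about 42% of primes); C_3 x S_3 (6T5) additionally contains elements of type 6, 3+1+1+1 (10 of its 18 elements, about 56% of primes); A_4 x C_2 (6T6) additionally contains elements of type 6, 2+2+1+1, 2+1+1+1+1 (14 of its 24 elements, about 58% of primes); S_4 (6T8) additionally contains elements of type 4+1+1, 2+2+1+1 (9 of its 24 elements, about 38% of primes); S_3 x S_3 (6T9) additionally contains elements of type 6, 3+1+1+1, 2+2+1+1 (25 of its 36 elements, about 69% of primes); S_4 x C_2 (6T11) additionally contains elements of type 6, 4+2, 4+1+1, 2+2+1+1, 2+1+1+1+1 (32 of its 48 elements, about 67% of primes); (S_3 x S_3) : C_2 (6T13) additionally contains elements of type 6, 4+2, 3+2+1, 3+1+1+1, 2+2+1+1, 2+1+1+1+1 (61 of its 72 elements, about 85% of primes); PGL(2,5) (6T14) additionally contains elements of type 6, 5+1, 4+1+1, 2+2+1+1 (89 of its 120 elements, about 74% of primes); S_6 (6T16) additionally contains elements of type 6, 5+1, 4+2, 4+1+1, 3+2+1, 3+1+1+1, 2+2+1+1, 2+1+1+1+1 (664 of its 720 elements, about 92% of primes). None of the 23 primes tested shows any such pattern (for each of these groups the chance of that is below 10^-4), which rules them out. Hence G = S_3 (6T2), of order 6. The Galois group S_3 (6T2) has order 6, so the splitting field has degree 6 over Q.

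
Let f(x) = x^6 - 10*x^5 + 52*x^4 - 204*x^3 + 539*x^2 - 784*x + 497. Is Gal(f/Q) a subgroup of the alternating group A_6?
Yes

The polynomial is irreducible of degree 6 over Q. Its discriminant is 210059107349056 = 14493416^2, a perfect square. A Galois group lies in the alternating group exactly when the discriminant is a square in Q, so the Galois group (A_4) is contained in A_6.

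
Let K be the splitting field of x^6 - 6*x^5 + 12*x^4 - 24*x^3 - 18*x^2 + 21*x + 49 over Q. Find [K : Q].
36

The degree of the splitting field over Q equals the order of the Galois group, so first determine the group. The polynomial f is an irreducible sextic over Q, so G = Gal(f/Q) is one of the 16 transitive subgroups 6T1, ..., 6T16 of S_6. The discriminant of f is 1656708629428629, which is not a perfect square, so G is not contained in A_6. The transitive groups of degree 6 not contained in A_6 are: C_6 (6T1, order 6), S_3 (6T2, order 6), D_6 (6T3, order 12), C_3 x S_3 (6T5, order 18), A_4 x C_2 (6T6, order 24), S_4 (6T8, order 24), S_3 x S_3 (6T9, order 36), S_4 x C_2 (6T11, order 48), (S_3 x S_3) : C_2 (6T13, order 72), PGL(2,5) (6T14, order 120), S_6 (6T16, order 720). By Dedekind's theorem, for a prime p not dividing disc(f) the degrees of the irreducible factors of f mod p form the cycle type of an element of G. Factoring f modulo the 16 such primes p <= 67 (skipping 3, 7, 29, which divide the discriminant), each new pattern first appears at: mod 2: f = (x^6 + x + 1), pattern 6; mod 5: f = (x + 2)(x + 4)(x^2 + 2)(x^2 + 3x + 4), pattern 2+2+1+1; mod 13: f = (x + 5)(x + 8)(x + 10)(x^3 + 10x^2 + 2x + 1), pattern 3+1+1+1; mod 19: f = (x^2 + x + 11)(x^2 + 14x + 18)(x^2 + 17x + 18), pattern 2+2+2; mod 67: f = (x^3 + 64x^2 + 13x + 11)(x^3 + 64x^2 + 57x + 41), pattern 3+3. No other pattern occurs in this range, so the set of observed cycle types is {6, 2+2+1+1, 3+1+1+1, 2+2+2, 3+3}. The candidates containing elements of all these cycle types are S_3 x S_3 (6T9) of order 36, (S_3 x S_3) : C_2 (6T13) of order 72, S_6 (6T16) of order 720; the others are excluded. The observed types are precisely the cycle types that occur in S_3 x S_3 (6T9) (apart from the identity). Each of the other remaining candidates has further cycle types, and by the Chebotarev density theorem the matching factorization patterns would occur for a proportion of primes equal to their share of the group: (S_3 x S_3) : C_2 (6T13) additionally contains elements of type 4+2, 3+2+1, 2+1+1+1+1 (36 of its 72 elements, about 50% of primes); S_6 (6T16) additionally contains elements of type 5+1, 4+2, 4+1+1, 3+2+1, 2+1+1+1+1 (459 of its 720 elements, about 64% of primes). None of the 16 primes tested shows any such pattern (for each of these groups the chance of that is below 10^-4), which rules them out. Hence G = S_3 x S_3 (6T9), of order 36. The Galois group S_3 x S_3 (6T9) has order 36, so the splitting field has degree 36 over Q.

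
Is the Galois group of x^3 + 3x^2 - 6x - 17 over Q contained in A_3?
Yes

The polynomial is irreducible of degree 3 over Q. Its discriminant is 729 = 27^2, a perfect square. A Galois group lies in the alternating group exactly when the discriminant is a square in Q, so the Galois group (C_3) is contained in A_3.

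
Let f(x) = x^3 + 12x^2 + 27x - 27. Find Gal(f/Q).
C_3 (order 3)

The polynomial is an irreducible cubic over Q and its discriminant is 35721 = 189^2, a perfect square. For an irreducible cubic, a square discriminant forces the Galois group to be A_3, the cyclic group of order 3.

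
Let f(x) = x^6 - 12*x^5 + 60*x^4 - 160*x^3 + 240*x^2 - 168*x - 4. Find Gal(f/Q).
6T15: A_6

The polynomial f is an irreducible sextic over Q, so G = Gal(f/Q) is one of the 16 transitive subgroups 6T1, ..., 6T16 of S_6. The discriminant of f is 746496000000 = 864000^2, a perfect square, so G is contained in A_6. The transitive groups of degree 6 contained in A_6 are: A_4 (6T4, order 12), S_4 (6T7, order 24), (C_3 x C_3) : C_4 (6T10, order 36), PSL(2,5) (6T12, order 60), A_6 (6T15, order 360). By Dedekind's theorem, for a prime p not dividing disc(f) the degrees of the irreducible factors of f mod p form the cycle type of an element of G. Factoring f modulo the 6 such primes p <= 23 (skipping 2, 3, 5, which divide the discriminant), each new pattern first appears at: mod 7: f = (x + 1)(x^5 + x^4 + 3x^3 + 5x^2 + 4x + 3), pattern 5+1; mod 23: f = (x + 5)(x + 10)(x + 19)(x^3 + x + 6), pattern 3+1+1+1. No other pattern occurs in this range, so the set of observed cycle types is {5+1, 3+1+1+1}. Among the candidates above, the only group containing elements of all these cycle types is A_6 (6T15) — each of A_4 (6T4), S_4 (6T7), (C_3 x C_3) : C_4 (6T10), PSL(2,5) (6T12) lacks at least one of them. Hence G = A_6 (6T15), of order 360.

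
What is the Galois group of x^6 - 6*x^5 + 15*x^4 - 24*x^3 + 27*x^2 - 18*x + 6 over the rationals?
The polynomial f is an irreducible sextic over Q, so G = Gal(f/Q) is one of the 16 transitive subgroups 6T1, ..., 6T16 of S_6. The discriminant of f is 1259712, which is not a perfect square, so G is not contained in A_6. The transitive groups of degree 6 not contained in A_6 are: C_6 (6T1, order 6), S_3 (6T2, order 6), D_6 (6T3, order 12), C_3 x S_3 (6T5, order 18), A_4 x C_2 (6T6, order 24), S_4 (6T8, order 24), S_3 x S_3 (6T9, order 36), S_4 x C_2 (6T11, order 48), (S_3 x S_3) : C_2 (6T13, order 72), PGL(2,5) (6T14, order 120), S_6 (6T16, order 720). By Dedekind's theorem, for a prime p not dividing disc(f) the degrees of the irreducible factors of f mod p form the cycle type of an element of G. Factoring f modulo the 79 such primes p <= 419 (skipping 2, 3, which divide the discriminant), each new pattern first appears at: mod 5: f = (x^6 + 4x^5 + x^3 + 2x^2 + 2x + 1), pattern 6; mod 7: f = (x^2 + 1)(x^2 + 2x + 5)(x^2 + 6x + 4), pattern 2+2+2; mod 11: f = (x + 4)(x + 8)(x^2 + 3)(x^2 + 4x + 9), pattern 2+2+1+1; mod 13: f = (x^3 + 10x^2 + 3x + 1)(x^3 + 10x^2 + 3x + 6), pattern 3+3; mod 97: f = (x + 1)(x + 24)(x + 48)(x + 65)(x + 69)(x + 78), pattern 1+1+1+1+1+1. No other pattern occurs in this range, so the set of observed cycle types is {6, 2+2+2, 2+2+1+1, 3+3, 1+1+1+1+1+1}. The candidates containing elements of all these cycle types are D_6 (6T3) of order 12, A_4 x C_2 (6T6) of order 24, S_3 x S_3 (6T9) of order 36, S_4 x C_2 (6T11) of order 48, (S_3 x S_3) : C_2 (6T13) of order 72, PGL(2,5) (6T14) of order 120, S_6 (6T16) of order 720; the others are excluded. The observed types are precisely the cycle types that occur in D_6 (6T3). Each of the other remaining candidates has further cycle types, and by the Chebotarev density theorem the matching factorization patterns would occur for a proportion of primes equal to their share of the group: A_4 x C_2 (6T6) additionally contains elements of type 2+1+1+1+1 (3 of its 24 elements, about 12% of primes); S_3 x S_3 (6T9) additionally contains elements of type 3+1+1+1 (4 of its 36 elements, about 11% of primes); S_4 x C_2 (6T11) additionally contains elements of type 4+2, 4+1+1, 2+1+1+1+1 (15 of its 48 elements, about 31% of primes); (S_3 x S_3) : C_2 (6T13) additionally contains elements of type 4+2, 3+2+1, 3+1+1+1, 2+1+1+1+1 (40 of its 72 elements, about 56% of primes); PGL(2,5) (6T14) additionally contains elements of type 5+1, 4+1+1 (54 of its 120 elements, about 45% of primes); S_6 (6T16) additionally contains elements of type 5+1, 4+2, 4+1+1, 3+2+1, 3+1+1+1, 2+1+1+1+1 (499 of its 720 elements, about 69% of primes). None of the 79 primes tested shows any such pattern (for each of these groups the chance of that is below 10^-4), which rules them out. Hence G = D_6 (6T3), of order 12.

D_6, the dihedral group of order 12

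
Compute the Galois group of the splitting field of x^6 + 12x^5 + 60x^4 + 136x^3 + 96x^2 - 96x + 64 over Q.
6T5: C_3 x S_3

The polynomial f is an irreducible sextic over Q, so G = Gal(f/Q) is one of the 16 transitive subgroups 6T1, ..., 6T16 of S_6. The discriminant of f is -190210142896128, which is not a perfect square, so G is not contained in A_6. The transitive groups of degree 6 not contained in A_6 are: C_6 (6T1, order 6), S_3 (6T2, order 6), D_6 (6T3, order 12), C_3 x S_3 (6T5, order 18), A_4 x C_2 (6T6, order 24), S_4 (6T8, order 24), S_3 x S_3 (6T9, order 36), S_4 x C_2 (6T11, order 48), (S_3 x S_3) : C_2 (6T13, order 72), PGL(2,5) (6T14, order 120), S_6 (6T16, order 720). By Dedekind's theorem, for a prime p not dividing disc(f) the degrees of the irreducible factors of f mod p form the cycle type of an element of G. Factoring f modulo the 33 such primes p <= 149 (skipping 2, 3, which divide the discriminant), each new pattern first appears at: mod 5: f = (x^6 + 2x^5 + x^3 + x^2 + 4x + 4), pattern 6; mod 7: f = (x + 3)(x + 4)(x + 6)(x^3 + 6x^2 + 5x + 4), pattern 3+1+1+1; mod 17: f = (x^2 + 6x + 2)(x^2 + 11x + 12)(x^2 + 12x + 14), pattern 2+2+2; mod 19: f = (x^3 + 6x^2 + 12x + 12)(x^3 + 6x^2 + 12x + 18), pattern 3+3; mod 73: f = (x + 28)(x + 44)(x + 46)(x + 60)(x + 62)(x + 64), pattern 1+1+1+1+1+1. No other pattern occurs in this range, so the set of observed cycle types is {6, 3+1+1+1, 2+2+2, 3+3, 1+1+1+1+1+1}. The candidates containing elements of all these cycle types are C_3 x S_3 (6T5) of order 18, S_3 x S_3 (6T9) of order 36, (S_3 x S_3) : C_2 (6T13) of order 72, S_6 (6T16) of order 720; the others are excluded. The observed types are precisely the cycle types that occur in C_3 x S_3 (6T5). Each of the other remaining candidates has further cycle types, and by the Chebotarev density theorem the matching factorization patterns would occur for a proportion of primes equal to their share of the group: S_3 x S_3 (6T9) additionally contains elements of type 2+2+1+1 (9 of its 36 elements, about 25% of primes); (S_3 x S_3) : C_2 (6T13) additionally contains elements of type 4+2, 3+2+1, 2+2+1+1, 2+1+1+1+1 (45 of its 72 elements, about 62% of primes); S_6 (6T16) additionally contains elements of type 5+1, 4+2, 4+1+1, 3+2+1, 2+2+1+1, 2+1+1+1+1 (504 of its 720 elements, about 70% of primes). None of the 33 primes tested shows any such pattern (for each of these groups the chance of that is below 10^-4), which rules them out. Hence G = C_3 x S_3 (6T5), of order 18.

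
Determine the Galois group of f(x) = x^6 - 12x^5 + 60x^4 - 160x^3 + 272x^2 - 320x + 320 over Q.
S_4 x C_2 (also written S4xC2)

The polynomial f is an irreducible sextic over Q, so G = Gal(f/Q) is one of the 16 transitive subgroups 6T1, ..., 6T16 of S_6. The discriminant of f is -2693803488051200, which is not a perfect square, so G is not contained in A_6. The transitive groups of degree 6 not contained in A_6 are: C_6 (6T1, order 6), S_3 (6T2, order 6), D_6 (6T3, order 12), C_3 x S_3 (6T5, order 18), A_4 x C_2 (6T6, order 24), S_4 (6T8, order 24), S_3 x S_3 (6T9, order 36), S_4 x C_2 (6T11, order 48), (S_3 x S_3) : C_2 (6T13, order 72), PGL(2,5) (6T14, order 120), S_6 (6T16, order 720). By Dedekind's theorem, for a prime p not dividing disc(f) the degrees of the irreducible factors of f mod p form the cycle type of an element of G. Factoring f modulo the 17 such primes p <= 71 (skipping 2, 5, 7, which divide the discriminant), each new pattern first appears at: mod 3: f = (x^3 + x^2 + x + 2)(x^3 + 2x^2 + 1), pattern 3+3; mod 13: f = (x^6 + x^5 + 8x^4 + 9x^3 + 12x^2 + 5x + 8), pattern 6; mod 19: f = (x^2 + 15x + 5)(x^4 + 11x^3 + 4x^2 + 10x + 7), pattern 4+2; mod 23: f = (x + 20)(x + 22)(x^4 + 15x^3 + 2x^2 + 10x + 7), pattern 4+1+1; mod 53: f = (x^2 + 18x + 6)(x^2 + 27x + 41)(x^2 + 49x + 25), pattern 2+2+2; mod 59: f = (x + 6)(x + 49)(x^2 + 6x + 7)(x^2 + 45x + 47), pattern 2+2+1+1; mod 71: f = (x + 14)(x + 20)(x + 47)(x + 53)(x^2 + 67x + 34), pattern 2+1+1+1+1. No other pattern occurs in this range, so the set of observed cycle types is {3+3, 6, 4+2, 4+1+1, 2+2+2, 2+2+1+1, 2+1+1+1+1}. The candidates containing elements of all these cycle types are S_4 x C_2 (6T11) of order 48, S_6 (6T16) of order 720; the others are excluded. The observed types are precisely the cycle types that occur in S_4 x C_2 (6T11) (apart from the identity). Each of the other remaining candidates has further cycle types, and by the Chebotarev density theorem the matching factorization patterns would occur for a proportion of primes equal to their share of the group: S_6 (6T16) additionally contains elements of type 5+1, 3+2+1, 3+1+1+1 (304 of its 720 elements, about 42% of primes). None of the 17 primes tested shows any such pattern (for each of these groups the chance of that is below 10^-4), which rules them out. Hence G = S_4 x C_2 (6T11), of order 48.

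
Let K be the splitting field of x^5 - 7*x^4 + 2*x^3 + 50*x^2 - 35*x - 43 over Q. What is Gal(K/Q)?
C_5 (order 5)

The polynomial f is an irreducible quintic over Q, so G = Gal(f/Q) is a transitive subgroup of S_5: one of C_5 (5T1, order 5), D_5 (5T2, order 10), F_20 (5T3, order 20), A_5 (5T4, order 60) or S_5 (5T5, order 120). The discriminant of f is 15352201216 = 123904^2, a perfect square, so G is contained in A_5. The transitive groups of degree 5 contained in A_5 are: C_5 (5T1, order 5), D_5 (5T2, order 10), A_5 (5T4, order 60). By Dedekind's theorem, for a prime p not dividing disc(f) the degrees of the irreducible factors of f mod p form the cycle type of an element of G. Factoring f modulo the 14 such primes p <= 53 (skipping 2, 11, which divide the discriminant), each new pattern first appears at: mod 3: f = (x^5 + 2x^4 + 2x^3 + 2x^2 + x + 2), pattern 5; mod 23: f = (x + 4)(x + 7)(x + 11)(x + 19)(x + 21), pattern 1+1+1+1+1. No other pattern occurs in this range, so the set of observed cycle types is {5, 1+1+1+1+1}. The candidates containing elements of all these cycle types are C_5 (5T1) of order 5, D_5 (5T2) of order 10, A_5 (5T4) of order 60; the others are excluded. The observed types are precisely the cycle types that occur in C_5 (5T1). Each of the other remaining candidates has further cycle types, and by the Chebotarev density theorem the matching factorization patterns would occur for a proportion of primes equal to their share of the group: D_5 (5T2) additionally contains elements of type 2+2+1 (5 of its 10 elements, about 50% of primes); A_5 (5T4) additionally contains elements of type 3+1+1, 2+2+1 (35 of its 60 elements, about 58% of primes). None of the 14 primes tested shows any such pattern (for each of these groups the chance of that is below 10^-4), which rules them out. Hence G = C_5 (5T1), of order 5.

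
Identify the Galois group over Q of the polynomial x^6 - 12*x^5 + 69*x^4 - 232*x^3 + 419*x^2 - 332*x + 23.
6T8: S_4

The polynomial f is an irreducible sextic over Q, so G = Gal(f/Q) is one of the 16 transitive subgroups 6T1, ..., 6T16 of S_6. The discriminant of f is 870211913777152, which is not a perfect square, so G is not contained in A_6. The transitive groups of degree 6 not contained in A_6 are: C_6 (6T1, order 6), S_3 (6T2, order 6), D_6 (6T3, order 12), C_3 x S_3 (6T5, order 18), A_4 x C_2 (6T6, order 24), S_4 (6T8, order 24), S_3 x S_3 (6T9, order 36), S_4 x C_2 (6T11, order 48), (S_3 x S_3) : C_2 (6T13, order 72), PGL(2,5) (6T14, order 120), S_6 (6T16, order 720). By Dedekind's theorem, for a prime p not dividing disc(f) the degrees of the irreducible factors of f mod p form the cycle type of an element of G. Factoring f modulo the 22 such primes p <= 89 (skipping 2, 37, which divide the discriminant), each new pattern first appears at: mod 3: f = (x^3 + x^2 + x + 2)(x^3 + 2x^2 + 1), pattern 3+3; mod 5: f = (x^2 + x + 1)(x^2 + 3x + 3)(x^2 + 4x + 1), pattern 2+2+2; mod 17: f = (x + 1)(x + 12)(x^4 + 9x^3 + 8x^2 + 15x + 9), pattern 4+1+1; mod 67: f = (x + 7)(x + 56)(x^2 + 63x + 2)(x^2 + 63x + 29), pattern 2+2+1+1. No other pattern occurs in this range, so the set of observed cycle types is {3+3, 2+2+2, 4+1+1, 2+2+1+1}. The candidates containing elements of all these cycle types are S_4 (6T8) of order 24, S_4 x C_2 (6T11) of order 48, PGL(2,5) (6T14) of order 120, S_6 (6T16) of order 720; the others are excluded. The observed types are precisely the cycle types that occur in S_4 (6T8) (apart from the identity). Each of the other remaining candidates has further cycle types, and by the Chebotarev density theorem the matching factorization patterns would occur for a proportion of primes equal to their share of the group: S_4 x C_2 (6T11) additionally contains elements of type 6, 4+2, 2+1+1+1+1 (17 of its 48 elements, about 35% of primes); PGL(2,5) (6T14) additionally contains elements of type 6, 5+1 (44 of its 120 elements, about 37% of primes); S_6 (6T16) additionally contains elements of type 6, 5+1, 4+2, 3+2+1, 3+1+1+1, 2+1+1+1+1 (529 of its 720 elements, about 73% of primes). None of the 22 primes tested shows any such pattern (for each of these groups the chance of that is below 10^-4), which rules them out. Hence G = S_4 (6T8), of order 24.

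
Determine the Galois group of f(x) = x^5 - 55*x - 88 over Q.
A_5 (order 60)

The polynomial f is an irreducible quintic over Q, so G = Gal(f/Q) is a transitive subgroup of S_5: one of C_5 (5T1, order 5), D_5 (5T2, order 10), F_20 (5T3, order 20), A_5 (5T4, order 60) or S_5 (5T5, order 120). The discriminant of f is 58564000000 = 242000^2, a perfect square, so G is contained in A_5. The transitive groups of degree 5 contained in A_5 are: C_5 (5T1, order 5), D_5 (5T2, order 10), A_5 (5T4, order 60). By Dedekind's theorem, for a prime p not dividing disc(f) the degrees of the irreducible factors of f mod p form the cycle type of an element of G. Factoring f modulo the 3 such primes p <= 13 (skipping 2, 5, 11, which divide the discriminant), each new pattern first appears at: mod 3: f = (x^5 + 2x + 2), pattern 5; mod 13: f = (x + 5)(x + 7)(x^3 + x^2 + 5x + 9), pattern 3+1+1. No other pattern occurs in this range, so the set of observed cycle types is {5, 3+1+1}. Among the candidates above, the only group containing elements of all these cycle types is A_5 (5T4) — each of C_5 (5T1), D_5 (5T2) lacks at least one of them. Hence G = A_5 (5T4), of order 60.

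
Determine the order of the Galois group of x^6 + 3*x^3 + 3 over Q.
The degree of the splitting field over Q equals the order of the Galois group, so first determine the group. The polynomial f is an irreducible sextic over Q, so G = Gal(f/Q) is one of the 16 transitive subgroups 6T1, ..., 6T16 of S_6. The discriminant of f is -177147, which is not a perfect square, so G is not contained in A_6. The transitive groups of degree 6 not contained in A_6 are: C_6 (6T1, order 6), S_3 (6T2, order 6), D_6 (6T3, order 12), C_3 x S_3 (6T5, order 18), A_4 x C_2 (6T6, order 24), S_4 (6T8, order 24), S_3 x S_3 (6T9, order 36), S_4 x C_2 (6T11, order 48), (S_3 x S_3) : C_2 (6T13, order 72), PGL(2,5) (6T14, order 120), S_6 (6T16, order 720). By Dedekind's theorem, for a prime p not dividing disc(f) the degrees of the irreducible factors of f mod p form the cycle type of an element of G. Factoring f modulo the 33 such primes p <= 139 (skipping 3, which divides the discriminant), each new pattern first appears at: mod 2: f = (x^6 + x^3 + 1), pattern 6; mod 7: f = (x + 3)(x + 5)(x + 6)(x^3 + 4), pattern 3+1+1+1; mod 17: f = (x^2 + 5x + 7)(x^2 + 13x + 7)(x^2 + 16x + 7), pattern 2+2+2; mod 19: f = (x^3 + 9)(x^3 + 13), pattern 3+3; mod 73: f = (x + 42)(x + 43)(x + 44)(x + 51)(x + 52)(x + 60), pattern 1+1+1+1+1+1. No other pattern occurs in this range, so the set of observed cycle types is {6, 3+1+1+1, 2+2+2, 3+3, 1+1+1+1+1+1}. The candidates containing elements of all these cycle types are C_3 x S_3 (6T5) of order 18, S_3 x S_3 (6T9) of order 36, (S_3 x S_3) : C_2 (6T13) of order 72, S_6 (6T16) of order 720; the others are excluded. The observed types are precisely the cycle types that occur in C_3 x S_3 (6T5). Each of the other remaining candidates has further cycle types, and by the Chebotarev density theorem the matching factorization patterns would occur for a proportion of primes equal to their share of the group: S_3 x S_3 (6T9) additionally contains elements of type 2+2+1+1 (9 of its 36 elements, about 25% of primes); (S_3 x S_3) : C_2 (6T13) additionally contains elements of type 4+2, 3+2+1, 2+2+1+1, 2+1+1+1+1 (45 of its 72 elements, about 62% of primes); S_6 (6T16) additionally contains elements of type 5+1, 4+2, 4+1+1, 3+2+1, 2+2+1+1, 2+1+1+1+1 (504 of its 720 elements, about 70% of primes). None of the 33 primes tested shows any such pattern (for each of these groups the chance of that is below 10^-4), which rules them out. Hence G = C_3 x S_3 (6T5), of order 18. The Galois group C_3 x S_3 (6T5) has order 18, so the splitting field has degree 18 over Q.

18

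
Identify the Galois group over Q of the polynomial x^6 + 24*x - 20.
The polynomial f is an irreducible sextic over Q, so G = Gal(f/Q) is one of the 16 transitive subgroups 6T1, ..., 6T16 of S_6. The discriminant of f is 746496000000 = 864000^2, a perfect square, so G is contained in A_6. The transitive groups of degree 6 contained in A_6 are: A_4 (6T4, order 12), S_4 (6T7, order 24), (C_3 x C_3) : C_4 (6T10, order 36), PSL(2,5) (6T12, order 60), A_6 (6T15, order 360). By Dedekind's theorem, for a prime p not dividing disc(f) the degrees of the irreducible factors of f mod p form the cycle type of an element of G. Factoring f modulo the 6 such primes p <= 23 (skipping 2, 3, 5, which divide the discriminant), each new pattern first appears at: mod 7: f = (x + 3)(x^5 + 4x^4 + 2x^3 + x^2 + 4x + 5), pattern 5+1; mod 23: f = (x + 7)(x + 12)(x + 21)(x^3 + 6x^2 + 13x + 16), pattern 3+1+1+1. No other pattern occurs in this range, so the set of observed cycle types is {5+1, 3+1+1+1}. Among the candidates above, the only group containing elements of all these cycle types is A_6 (6T15) — each of A_4 (6T4), S_4 (6T7), (C_3 x C_3) : C_4 (6T10), PSL(2,5) (6T12) lacks at least one of them. Hence G = A_6 (6T15), of order 360.

A_6 (order 360)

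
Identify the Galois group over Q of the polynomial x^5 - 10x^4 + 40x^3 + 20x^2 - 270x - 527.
The polynomial f is an irreducible quintic over Q, so G = Gal(f/Q) is a transitive subgroup of S_5: one of C_5 (5T1, order 5), D_5 (5T2, order 10), F_20 (5T3, order 20), A_5 (5T4, order 60) or S_5 (5T5, order 120). The discriminant of f is 1109956876953125, which is not a perfect square, so G is not contained in A_5. The transitive groups of degree 5 not contained in A_5 are: F_20 (5T3, order 20), S_5 (5T5, order 120). By Dedekind's theorem, for a prime p not dividing disc(f) the degrees of the irreducible factors of f mod p form the cycle type of an element of G. Factoring f modulo the 18 such primes p <= 71 (skipping 5, 31, which divide the discriminant), each new pattern first appears at: mod 2: f = (x + 1)(x^4 + x^3 + x^2 + x + 1), pattern 4+1; mod 11: f = (x^5 + x^4 + 7x^3 + 9x^2 + 5x + 1), pattern 5; mod 19: f = (x + 8)(x^2 + 11)(x^2 + x + 2), pattern 2+2+1. No other pattern occurs in this range, so the set of observed cycle types is {4+1, 5, 2+2+1}. The candidates containing elements of all these cycle types are F_20 (5T3) of order 20, S_5 (5T5) of order 120; the others are excluded. The observed types are precisely the cycle types that occur in F_20 (5T3) (apart from the identity). Each of the other remaining candidates has further cycle types, and by the Chebotarev density theorem the matching factorization patterns would occur for a proportion of primes equal to their share of the group: S_5 (5T5) additionally contains elements of type 3+2, 3+1+1, 2+1+1+1 (50 of its 120 elements, about 42% of primes). None of the 18 primes tested shows any such pattern (for each of these groups the chance of that is below 10^-4), which rules them out. Hence G = F_20 (5T3), of order 20.

F_20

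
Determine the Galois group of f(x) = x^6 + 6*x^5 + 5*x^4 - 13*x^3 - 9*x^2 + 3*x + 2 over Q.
6T12: PSL(2,5)

The polynomial f is an irreducible sextic over Q, so G = Gal(f/Q) is one of the 16 transitive subgroups 6T1, ..., 6T16 of S_6. The discriminant of f is 30991489 = 5567^2, a perfect square, so G is contained in A_6. The transitive groups of degree 6 contained in A_6 are: A_4 (6T4, order 12), S_4 (6T7, order 24), (C_3 x C_3) : C_4 (6T10, order 36), PSL(2,5) (6T12, order 60), A_6 (6T15, order 360). By Dedekind's theorem, for a prime p not dividing disc(f) the degrees of the irreducible factors of f mod p form the cycle type of an element of G. Factoring f modulo the 21 such primes p <= 79 (skipping 19, which divides the discriminant), each new pattern first appears at: mod 2: f = (x)(x^5 + x^3 + x^2 + x + 1), pattern 5+1; mod 7: f = (x^3 + x^2 + 3x + 1)(x^3 + 5x^2 + 4x + 2), pattern 3+3; mod 61: f = (x + 3)(x + 25)(x^2 + 48x + 25)(x^2 + 52x + 38), pattern 2+2+1+1. No other pattern occurs in this range, so the set of observed cycle types is {5+1, 3+3, 2+2+1+1}. The candidates containing elements of all these cycle types are PSL(2,5) (6T12) of order 60, A_6 (6T15) of order 360; the others are excluded. The observed types are precisely the cycle types that occur in PSL(2,5) (6T12) (apart from the identity). Each of the other remaining candidates has further cycle types, and by the Chebotarev density theorem the matching factorization patterns would occur for a proportion of primes equal to their share of the group: A_6 (6T15) additionally contains elements of type 4+2, 3+1+1+1 (130 of its 360 elements, about 36% of primes). None of the 21 primes tested shows any such pattern (for each of these groups the chance of that is below 10^-4), which rules them out. Hence G = PSL(2,5) (6T12), of order 60.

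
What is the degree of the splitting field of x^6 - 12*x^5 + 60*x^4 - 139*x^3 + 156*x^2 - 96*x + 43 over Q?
72

The degree of the splitting field over Q equals the order of the Galois group, so first determine the group. The polynomial f is an irreducible sextic over Q, so G = Gal(f/Q) is one of the 16 transitive subgroups 6T1, ..., 6T16 of S_6. The discriminant of f is -2573642648187, which is not a perfect square, so G is not contained in A_6. The transitive groups of degree 6 not contained in A_6 are: C_6 (6T1, order 6), S_3 (6T2, order 6), D_6 (6T3, order 12), C_3 x S_3 (6T5, order 18), A_4 x C_2 (6T6, order 24), S_4 (6T8, order 24), S_3 x S_3 (6T9, order 36), S_4 x C_2 (6T11, order 48), (S_3 x S_3) : C_2 (6T13, order 72), PGL(2,5) (6T14, order 120), S_6 (6T16, order 720). By Dedekind's theorem, for a prime p not dividing disc(f) the degrees of the irreducible factors of f mod p form the cycle type of an element of G. Factoring f modulo the 26 such primes p <= 127 (skipping 3, 13, 17, 41, 43, which divide the discriminant), each new pattern first appears at: mod 2: f = (x^6 + x^3 + 1), pattern 6; mod 7: f = (x + 3)(x^2 + 2x + 2)(x^3 + 4x^2 + 4x + 6), pattern 3+2+1; mod 11: f = (x^2 + 9x + 2)(x^4 + x^3 + 5x^2 + x + 5), pattern 4+2; mod 31: f = (x + 2)(x + 21)(x^2 + 13x + 16)(x^2 + 14x + 5), pattern 2+2+1+1; mod 61: f = (x + 5)(x + 30)(x + 47)(x + 57)(x^2 + 32x + 1), pattern 2+1+1+1+1; mod 97: f = (x + 5)(x + 60)(x + 71)(x^3 + 46x^2 + 44x + 45), pattern 3+1+1+1; mod 113: f = (x^2 + 4x + 58)(x^2 + 34x + 5)(x^2 + 63x + 66), pattern 2+2+2; mod 127: f = (x^3 + 43x^2 + 113x + 120)(x^3 + 72x^2 + 26x + 12), pattern 3+3. No other pattern occurs in this range, so the set of observed cycle types is {6, 3+2+1, 4+2, 2+2+1+1, 2+1+1+1+1, 3+1+1+1, 2+2+2, 3+3}. The candidates containing elements of all these cycle types are (S_3 x S_3) : C_2 (6T13) of order 72, S_6 (6T16) of order 720; the others are excluded. The observed types are precisely the cycle types that occur in (S_3 x S_3) : C_2 (6T13) (apart from the identity). Each of the other remaining candidates has further cycle types, and by the Chebotarev density theorem the matching factorization patterns would occur for a proportion of primes equal to their share of the group: S_6 (6T16) additionally contains elements of type 5+1, 4+1+1 (234 of its 720 elements, about 32% of primes). None of the 26 primes tested shows any such pattern (for each of these groups the chance of that is below 10^-4), which rules them out. Hence G = (S_3 x S_3) : C_2 (6T13), of order 72. The Galois group (S_3 x S_3) : C_2 (6T13) has order 72, so the splitting field has degree 72 over Q.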